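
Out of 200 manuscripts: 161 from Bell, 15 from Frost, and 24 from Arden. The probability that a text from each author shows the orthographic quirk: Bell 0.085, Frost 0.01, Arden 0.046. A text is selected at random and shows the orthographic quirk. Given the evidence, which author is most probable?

Bell

Prior × likelihood for each hypothesis:
  Bell: 0.805 × 0.085 = 0.068425
  Frost: 0.075 × 0.01 = 0.00075
  Arden: 0.12 × 0.046 = 0.00552
Total = 0.074695.
Largest term belongs to Bell, so Bell is most probable.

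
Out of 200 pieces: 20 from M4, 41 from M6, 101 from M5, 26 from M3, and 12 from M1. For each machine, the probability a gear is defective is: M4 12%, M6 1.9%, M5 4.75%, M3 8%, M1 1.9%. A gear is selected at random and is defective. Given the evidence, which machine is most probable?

M5

Prior × likelihood for each hypothesis:
  M4: 0.1 × 0.12 = 0.012
  M6: 0.205 × 0.019 = 0.003895
  M5: 0.505 × 0.0475 = 0.0239875
  M3: 0.13 × 0.08 = 0.0104
  M1: 0.06 × 0.019 = 0.00114
Sum = 0.0514225.
Largest term belongs to M5, so M5 is most probable.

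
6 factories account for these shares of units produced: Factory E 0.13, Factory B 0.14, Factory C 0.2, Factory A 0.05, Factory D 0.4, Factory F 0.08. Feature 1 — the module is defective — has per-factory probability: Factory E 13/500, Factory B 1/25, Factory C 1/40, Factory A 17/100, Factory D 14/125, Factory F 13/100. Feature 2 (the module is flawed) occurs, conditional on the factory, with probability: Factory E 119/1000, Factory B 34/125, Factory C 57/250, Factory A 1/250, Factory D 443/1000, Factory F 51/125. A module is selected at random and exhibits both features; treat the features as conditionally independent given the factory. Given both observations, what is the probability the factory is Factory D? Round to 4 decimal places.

Prior × likelihood for each hypothesis:
  Factory E: 0.13 × 0.026 × 0.119 = 0.00040222
  Factory B: 0.14 × 0.04 × 0.272 = 0.0015232
  Factory C: 0.2 × 0.025 × 0.228 = 0.00114
  Factory A: 0.05 × 0.17 × 0.004 = 0.000034
  Factory D: 0.4 × 0.112 × 0.443 = 0.0198464
  Factory F: 0.08 × 0.13 × 0.408 = 0.0042432
Total = 0.02718902.
P(Factory D | evidence) = 0.0198464 / 0.02718902 ≈ 0.7299.

0.7299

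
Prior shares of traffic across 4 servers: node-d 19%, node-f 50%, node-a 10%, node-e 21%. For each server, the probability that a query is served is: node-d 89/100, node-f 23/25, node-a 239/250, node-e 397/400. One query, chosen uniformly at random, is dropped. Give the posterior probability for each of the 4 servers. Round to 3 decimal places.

node-d 0.313, node-f 0.598, node-a 0.066, node-e 0.024

Taking complements, P(dropped | each) = node-d 0.11, node-f 0.08, node-a 0.044, node-e 0.0075.
Prior × likelihood for each hypothesis:
  node-d: 0.19 × 0.11 = 0.0209
  node-f: 0.5 × 0.08 = 0.04
  node-a: 0.1 × 0.044 = 0.0044
  node-e: 0.21 × 0.0075 = 0.001575
Sum = 0.066875.
P(node-d | dropped) = 0.0209/0.066875 ≈ 0.313
P(node-f | dropped) = 0.04/0.066875 ≈ 0.598
P(node-a | dropped) = 0.0044/0.066875 ≈ 0.066
P(node-e | dropped) = 0.001575/0.066875 ≈ 0.024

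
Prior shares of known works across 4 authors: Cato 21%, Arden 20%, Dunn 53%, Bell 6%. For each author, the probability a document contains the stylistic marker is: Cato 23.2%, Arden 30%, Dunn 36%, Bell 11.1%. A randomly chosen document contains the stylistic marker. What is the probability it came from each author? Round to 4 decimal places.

Compute prior × likelihood for every hypothesis:
  Cato: 0.21 × 0.232 = 0.04872
  Arden: 0.2 × 0.3 = 0.06
  Dunn: 0.53 × 0.36 = 0.1908
  Bell: 0.06 × 0.111 = 0.00666
Sum = 0.30618.
P(Cato | marker) = 0.04872/0.30618 ≈ 0.1591
P(Arden | marker) = 0.06/0.30618 ≈ 0.1960
P(Dunn | marker) = 0.1908/0.30618 ≈ 0.6232
P(Bell | marker) = 0.00666/0.30618 ≈ 0.0218

Cato 0.1591, Arden 0.1960, Dunn 0.6232, Bell 0.0218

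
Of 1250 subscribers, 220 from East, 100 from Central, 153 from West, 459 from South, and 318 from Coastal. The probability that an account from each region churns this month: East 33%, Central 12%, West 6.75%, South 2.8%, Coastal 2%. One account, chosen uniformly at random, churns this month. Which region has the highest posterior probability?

Prior × likelihood for each hypothesis:
  East: 0.176 × 0.33 = 0.05808
  Central: 0.08 × 0.12 = 0.0096
  West: 0.1224 × 0.0675 = 0.008262
  South: 0.3672 × 0.028 = 0.0102816
  Coastal: 0.2544 × 0.02 = 0.005088
Sum = 0.0913116.
Largest term belongs to East, so East is most probable.

East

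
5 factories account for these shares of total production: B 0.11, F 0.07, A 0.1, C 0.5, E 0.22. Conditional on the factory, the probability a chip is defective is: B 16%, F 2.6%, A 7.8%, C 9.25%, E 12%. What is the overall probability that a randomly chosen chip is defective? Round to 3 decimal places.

Prior × likelihood for each hypothesis:
  B: 0.11 × 0.16 = 0.0176
  F: 0.07 × 0.026 = 0.00182
  A: 0.1 × 0.078 = 0.0078
  C: 0.5 × 0.0925 = 0.04625
  E: 0.22 × 0.12 = 0.0264
P(defective) = 0.0176 + 0.00182 + 0.0078 + 0.04625 + 0.0264 = 0.09987 → 0.100.

0.100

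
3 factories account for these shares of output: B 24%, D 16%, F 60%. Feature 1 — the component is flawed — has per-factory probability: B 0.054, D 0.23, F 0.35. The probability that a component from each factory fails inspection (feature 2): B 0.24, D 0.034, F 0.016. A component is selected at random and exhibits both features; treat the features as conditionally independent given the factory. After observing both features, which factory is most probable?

F

Compute prior × likelihood for every hypothesis:
  B: 0.24 × 0.054 × 0.24 = 0.0031104
  D: 0.16 × 0.23 × 0.034 = 0.0012512
  F: 0.6 × 0.35 × 0.016 = 0.00336
Sum = 0.0077216.
Largest term belongs to F, so F is most probable.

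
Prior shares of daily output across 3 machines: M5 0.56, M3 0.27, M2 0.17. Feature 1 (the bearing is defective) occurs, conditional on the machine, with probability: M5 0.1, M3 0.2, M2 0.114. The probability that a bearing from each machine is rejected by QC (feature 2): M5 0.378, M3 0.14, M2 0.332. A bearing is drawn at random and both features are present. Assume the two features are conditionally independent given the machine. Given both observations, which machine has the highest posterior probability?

M5

Unnormalized posteriors (prior × likelihood):
  M5: 0.56 × 0.1 × 0.378 = 0.021168
  M3: 0.27 × 0.2 × 0.14 = 0.00756
  M2: 0.17 × 0.114 × 0.332 = 0.00643416
Normalizing constant = 0.03516216.
Largest term belongs to M5, so M5 is most probable.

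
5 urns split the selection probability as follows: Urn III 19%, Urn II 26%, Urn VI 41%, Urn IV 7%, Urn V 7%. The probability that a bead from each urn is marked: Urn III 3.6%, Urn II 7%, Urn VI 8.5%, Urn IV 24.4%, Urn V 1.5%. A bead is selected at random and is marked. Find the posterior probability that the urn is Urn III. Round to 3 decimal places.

By Bayes' rule, posterior ∝ prior × likelihood:
  Urn III: 0.19 × 0.036 = 0.00684
  Urn II: 0.26 × 0.07 = 0.0182
  Urn VI: 0.41 × 0.085 = 0.03485
  Urn IV: 0.07 × 0.244 = 0.01708
  Urn V: 0.07 × 0.015 = 0.00105
Normalizing constant = 0.07802.
P(Urn III | evidence) = 0.00684 / 0.07802 ≈ 0.088.

0.088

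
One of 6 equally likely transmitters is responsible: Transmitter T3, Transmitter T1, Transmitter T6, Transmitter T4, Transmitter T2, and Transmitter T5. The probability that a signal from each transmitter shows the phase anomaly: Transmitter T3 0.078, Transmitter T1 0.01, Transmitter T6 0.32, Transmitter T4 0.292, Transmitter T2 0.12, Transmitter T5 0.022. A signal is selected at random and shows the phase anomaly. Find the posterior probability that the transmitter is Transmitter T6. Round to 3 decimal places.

0.380

With a uniform prior (1/6 each), posterior ∝ likelihood:
  Transmitter T3: 0.078
  Transmitter T1: 0.01
  Transmitter T6: 0.32
  Transmitter T4: 0.292
  Transmitter T2: 0.12
  Transmitter T5: 0.022
Normalizing constant = 0.842.
P(Transmitter T6 | evidence) = 0.32 / 0.842 ≈ 0.380.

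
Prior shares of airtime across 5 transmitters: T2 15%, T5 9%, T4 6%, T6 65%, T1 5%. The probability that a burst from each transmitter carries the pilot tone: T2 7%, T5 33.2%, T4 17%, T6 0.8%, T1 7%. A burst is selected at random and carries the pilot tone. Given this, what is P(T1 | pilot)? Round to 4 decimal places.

0.0590

By Bayes' rule, posterior ∝ prior × likelihood:
  T2: 0.15 × 0.07 = 0.0105
  T5: 0.09 × 0.332 = 0.02988
  T4: 0.06 × 0.17 = 0.0102
  T6: 0.65 × 0.008 = 0.0052
  T1: 0.05 × 0.07 = 0.0035
Sum = 0.05928.
P(T1 | evidence) = 0.0035 / 0.05928 ≈ 0.0590.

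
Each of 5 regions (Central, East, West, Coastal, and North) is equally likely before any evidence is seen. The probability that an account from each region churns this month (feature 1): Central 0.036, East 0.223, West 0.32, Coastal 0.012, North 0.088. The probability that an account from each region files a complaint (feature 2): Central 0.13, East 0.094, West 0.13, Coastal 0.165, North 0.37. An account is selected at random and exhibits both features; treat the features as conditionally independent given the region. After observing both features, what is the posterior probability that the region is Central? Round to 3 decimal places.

With a uniform prior (1/5 each), posterior ∝ likelihood:
  Central: 0.036 × 0.13 = 0.00468
  East: 0.223 × 0.094 = 0.020962
  West: 0.32 × 0.13 = 0.0416
  Coastal: 0.012 × 0.165 = 0.00198
  North: 0.088 × 0.37 = 0.03256
Total = 0.101782.
P(Central | evidence) = 0.00468 / 0.101782 ≈ 0.046.

0.046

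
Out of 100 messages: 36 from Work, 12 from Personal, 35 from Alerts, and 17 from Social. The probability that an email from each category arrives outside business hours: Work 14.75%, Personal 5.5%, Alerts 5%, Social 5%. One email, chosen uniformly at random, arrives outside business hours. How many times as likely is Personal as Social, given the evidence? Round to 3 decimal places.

0.776

Unnormalized posteriors (prior × likelihood):
  Work: 0.36 × 0.1475 = 0.0531
  Personal: 0.12 × 0.055 = 0.0066
  Alerts: 0.35 × 0.05 = 0.0175
  Social: 0.17 × 0.05 = 0.0085
Normalizing constant = 0.0857.
The ratio is 0.0066 / 0.0085 (the normalizer cancels) = 0.776.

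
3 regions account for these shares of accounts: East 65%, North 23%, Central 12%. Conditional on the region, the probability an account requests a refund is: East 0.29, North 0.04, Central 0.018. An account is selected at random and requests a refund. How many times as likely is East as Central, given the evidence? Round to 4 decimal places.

87.2685

By Bayes' rule, posterior ∝ prior × likelihood:
  East: 0.65 × 0.29 = 0.1885
  North: 0.23 × 0.04 = 0.0092
  Central: 0.12 × 0.018 = 0.00216
Sum = 0.19986.
The ratio is 0.1885 / 0.00216 (the normalizer cancels) = 87.2685.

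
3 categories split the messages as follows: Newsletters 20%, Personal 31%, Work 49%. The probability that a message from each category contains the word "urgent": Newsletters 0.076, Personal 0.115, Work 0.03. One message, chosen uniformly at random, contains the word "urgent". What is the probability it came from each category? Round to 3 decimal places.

Newsletters 0.232, Personal 0.544, Work 0.224

By Bayes' rule, posterior ∝ prior × likelihood:
  Newsletters: 0.2 × 0.076 = 0.0152
  Personal: 0.31 × 0.115 = 0.03565
  Work: 0.49 × 0.03 = 0.0147
Normalizing constant = 0.06555.
P(Newsletters | urgent-flag) = 0.0152/0.06555 ≈ 0.232
P(Personal | urgent-flag) = 0.03565/0.06555 ≈ 0.544
P(Work | urgent-flag) = 0.0147/0.06555 ≈ 0.224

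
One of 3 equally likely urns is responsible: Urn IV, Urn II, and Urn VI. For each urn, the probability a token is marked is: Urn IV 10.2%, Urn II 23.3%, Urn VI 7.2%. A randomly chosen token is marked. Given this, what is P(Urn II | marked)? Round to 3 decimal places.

Since the prior is uniform, the posterior is proportional to the likelihood:
  Urn IV: 0.102
  Urn II: 0.233
  Urn VI: 0.072
Total = 0.407.
P(Urn II | evidence) = 0.233 / 0.407 ≈ 0.572.

0.572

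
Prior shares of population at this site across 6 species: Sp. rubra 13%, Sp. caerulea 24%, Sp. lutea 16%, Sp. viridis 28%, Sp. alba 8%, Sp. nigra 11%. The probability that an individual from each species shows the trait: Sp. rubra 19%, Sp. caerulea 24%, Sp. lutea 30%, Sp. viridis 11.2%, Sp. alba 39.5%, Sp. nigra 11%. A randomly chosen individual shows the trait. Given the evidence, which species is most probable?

By Bayes' rule, posterior ∝ prior × likelihood:
  Sp. rubra: 0.13 × 0.19 = 0.0247
  Sp. caerulea: 0.24 × 0.24 = 0.0576
  Sp. lutea: 0.16 × 0.3 = 0.048
  Sp. viridis: 0.28 × 0.112 = 0.03136
  Sp. alba: 0.08 × 0.395 = 0.0316
  Sp. nigra: 0.11 × 0.11 = 0.0121
Total = 0.20536.
Largest term belongs to Sp. caerulea, so Sp. caerulea is most probable.

Sp. caerulea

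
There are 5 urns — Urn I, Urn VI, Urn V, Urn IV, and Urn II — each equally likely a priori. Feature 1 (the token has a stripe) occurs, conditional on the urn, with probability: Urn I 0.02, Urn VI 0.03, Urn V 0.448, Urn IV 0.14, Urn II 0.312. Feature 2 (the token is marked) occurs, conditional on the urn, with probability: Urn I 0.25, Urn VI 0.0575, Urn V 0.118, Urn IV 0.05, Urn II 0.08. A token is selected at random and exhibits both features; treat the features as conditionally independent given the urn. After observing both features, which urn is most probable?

Urn V

Since the prior is uniform, the posterior is proportional to the likelihood:
  Urn I: 0.02 × 0.25 = 0.005
  Urn VI: 0.03 × 0.0575 = 0.001725
  Urn V: 0.448 × 0.118 = 0.052864
  Urn IV: 0.14 × 0.05 = 0.007
  Urn II: 0.312 × 0.08 = 0.02496
Total = 0.091549.
Largest term belongs to Urn V, so Urn V is most probable.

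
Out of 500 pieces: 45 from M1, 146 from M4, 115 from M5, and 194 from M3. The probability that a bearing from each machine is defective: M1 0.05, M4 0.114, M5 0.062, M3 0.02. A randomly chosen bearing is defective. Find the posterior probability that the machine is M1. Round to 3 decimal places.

0.075

Prior × likelihood for each hypothesis:
  M1: 0.09 × 0.05 = 0.0045
  M4: 0.292 × 0.114 = 0.033288
  M5: 0.23 × 0.062 = 0.01426
  M3: 0.388 × 0.02 = 0.00776
Total = 0.059808.
P(M1 | evidence) = 0.0045 / 0.059808 ≈ 0.075.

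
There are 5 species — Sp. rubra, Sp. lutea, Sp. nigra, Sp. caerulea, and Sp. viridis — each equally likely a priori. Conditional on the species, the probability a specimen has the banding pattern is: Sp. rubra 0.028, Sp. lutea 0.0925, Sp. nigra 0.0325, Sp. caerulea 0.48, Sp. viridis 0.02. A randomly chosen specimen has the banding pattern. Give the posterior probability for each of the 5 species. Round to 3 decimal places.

With a uniform prior (1/5 each), posterior ∝ likelihood:
  Sp. rubra: 0.028
  Sp. lutea: 0.0925
  Sp. nigra: 0.0325
  Sp. caerulea: 0.48
  Sp. viridis: 0.02
Total = 0.653.
P(Sp. rubra | banded) = 0.028/0.653 ≈ 0.043
P(Sp. lutea | banded) = 0.0925/0.653 ≈ 0.142
P(Sp. nigra | banded) = 0.0325/0.653 ≈ 0.050
P(Sp. caerulea | banded) = 0.48/0.653 ≈ 0.735
P(Sp. viridis | banded) = 0.02/0.653 ≈ 0.031

Sp. rubra 0.043, Sp. lutea 0.142, Sp. nigra 0.050, Sp. caerulea 0.735, Sp. viridis 0.031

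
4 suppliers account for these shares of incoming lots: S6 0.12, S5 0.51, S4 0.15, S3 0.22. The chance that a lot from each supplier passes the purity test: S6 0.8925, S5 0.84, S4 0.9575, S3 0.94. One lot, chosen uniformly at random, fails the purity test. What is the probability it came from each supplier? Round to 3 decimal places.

Taking complements, P(off-spec | each) = S6 0.1075, S5 0.16, S4 0.0425, S3 0.06.
Prior × likelihood for each hypothesis:
  S6: 0.12 × 0.1075 = 0.0129
  S5: 0.51 × 0.16 = 0.0816
  S4: 0.15 × 0.0425 = 0.006375
  S3: 0.22 × 0.06 = 0.0132
Sum = 0.114075.
P(S6 | off-spec) = 0.0129/0.114075 ≈ 0.113
P(S5 | off-spec) = 0.0816/0.114075 ≈ 0.715
P(S4 | off-spec) = 0.006375/0.114075 ≈ 0.056
P(S3 | off-spec) = 0.0132/0.114075 ≈ 0.116

S6 0.113, S5 0.715, S4 0.056, S3 0.116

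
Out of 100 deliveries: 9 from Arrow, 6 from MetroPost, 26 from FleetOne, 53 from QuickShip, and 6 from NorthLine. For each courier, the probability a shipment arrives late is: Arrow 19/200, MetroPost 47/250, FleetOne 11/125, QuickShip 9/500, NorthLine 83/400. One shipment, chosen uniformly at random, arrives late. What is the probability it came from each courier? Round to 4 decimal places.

By Bayes' rule, posterior ∝ prior × likelihood:
  Arrow: 0.09 × 0.095 = 0.00855
  MetroPost: 0.06 × 0.188 = 0.01128
  FleetOne: 0.26 × 0.088 = 0.02288
  QuickShip: 0.53 × 0.018 = 0.00954
  NorthLine: 0.06 × 0.2075 = 0.01245
Normalizing constant = 0.0647.
P(Arrow | late) = 0.00855/0.0647 ≈ 0.1321
P(MetroPost | late) = 0.01128/0.0647 ≈ 0.1743
P(FleetOne | late) = 0.02288/0.0647 ≈ 0.3536
P(QuickShip | late) = 0.00954/0.0647 ≈ 0.1474
P(NorthLine | late) = 0.01245/0.0647 ≈ 0.1924

Arrow 0.1321, MetroPost 0.1743, FleetOne 0.3536, QuickShip 0.1474, NorthLine 0.1924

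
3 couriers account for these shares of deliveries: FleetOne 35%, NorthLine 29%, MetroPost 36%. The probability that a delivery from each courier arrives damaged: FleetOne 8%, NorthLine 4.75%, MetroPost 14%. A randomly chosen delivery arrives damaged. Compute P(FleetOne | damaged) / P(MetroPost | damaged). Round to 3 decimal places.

0.556

By Bayes' rule, posterior ∝ prior × likelihood:
  FleetOne: 0.35 × 0.08 = 0.028
  NorthLine: 0.29 × 0.0475 = 0.013775
  MetroPost: 0.36 × 0.14 = 0.0504
Sum = 0.092175.
The ratio is 0.028 / 0.0504 (the normalizer cancels) = 0.556.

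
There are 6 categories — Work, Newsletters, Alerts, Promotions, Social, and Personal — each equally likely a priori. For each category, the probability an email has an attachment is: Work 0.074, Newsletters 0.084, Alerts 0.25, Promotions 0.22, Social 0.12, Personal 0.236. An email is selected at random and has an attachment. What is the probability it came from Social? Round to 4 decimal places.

With a uniform prior (1/6 each), posterior ∝ likelihood:
  Work: 0.074
  Newsletters: 0.084
  Alerts: 0.25
  Promotions: 0.22
  Social: 0.12
  Personal: 0.236
Sum = 0.984.
P(Social | evidence) = 0.12 / 0.984 ≈ 0.1220.

0.1220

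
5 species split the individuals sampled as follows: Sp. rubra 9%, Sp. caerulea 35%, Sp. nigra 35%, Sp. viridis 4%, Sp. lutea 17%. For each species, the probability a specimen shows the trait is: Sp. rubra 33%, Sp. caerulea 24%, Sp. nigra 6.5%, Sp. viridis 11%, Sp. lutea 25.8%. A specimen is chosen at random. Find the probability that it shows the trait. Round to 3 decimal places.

0.185

Prior × likelihood for each hypothesis:
  Sp. rubra: 0.09 × 0.33 = 0.0297
  Sp. caerulea: 0.35 × 0.24 = 0.084
  Sp. nigra: 0.35 × 0.065 = 0.02275
  Sp. viridis: 0.04 × 0.11 = 0.0044
  Sp. lutea: 0.17 × 0.258 = 0.04386
P(trait) = 0.0297 + 0.084 + 0.02275 + 0.0044 + 0.04386 = 0.18471 → 0.185.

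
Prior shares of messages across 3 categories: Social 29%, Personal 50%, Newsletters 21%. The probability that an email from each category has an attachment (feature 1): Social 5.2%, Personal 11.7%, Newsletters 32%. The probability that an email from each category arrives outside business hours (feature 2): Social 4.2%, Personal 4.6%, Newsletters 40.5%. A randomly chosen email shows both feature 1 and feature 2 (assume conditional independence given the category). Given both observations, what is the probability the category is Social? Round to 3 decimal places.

0.021

Compute prior × likelihood for every hypothesis:
  Social: 0.29 × 0.052 × 0.042 = 0.00063336
  Personal: 0.5 × 0.117 × 0.046 = 0.002691
  Newsletters: 0.21 × 0.32 × 0.405 = 0.027216
Normalizing constant = 0.03054036.
P(Social | evidence) = 0.00063336 / 0.03054036 ≈ 0.021.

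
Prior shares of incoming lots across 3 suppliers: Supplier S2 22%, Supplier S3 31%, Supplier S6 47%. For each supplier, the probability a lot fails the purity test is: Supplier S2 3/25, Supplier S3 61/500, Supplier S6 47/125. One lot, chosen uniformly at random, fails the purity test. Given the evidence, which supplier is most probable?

Supplier S6

Compute prior × likelihood for every hypothesis:
  Supplier S2: 0.22 × 0.12 = 0.0264
  Supplier S3: 0.31 × 0.122 = 0.03782
  Supplier S6: 0.47 × 0.376 = 0.17672
Sum = 0.24094.
Largest term belongs to Supplier S6, so Supplier S6 is most probable.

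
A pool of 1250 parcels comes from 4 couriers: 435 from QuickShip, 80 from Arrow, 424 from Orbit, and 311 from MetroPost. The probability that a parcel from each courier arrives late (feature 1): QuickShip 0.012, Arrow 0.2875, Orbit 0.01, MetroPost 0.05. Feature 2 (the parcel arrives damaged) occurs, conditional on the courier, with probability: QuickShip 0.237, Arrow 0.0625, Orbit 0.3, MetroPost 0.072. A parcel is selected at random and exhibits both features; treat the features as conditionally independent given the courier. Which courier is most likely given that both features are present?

Arrow

Prior × likelihood for each hypothesis:
  QuickShip: 0.348 × 0.012 × 0.237 = 0.000989712
  Arrow: 0.064 × 0.2875 × 0.0625 = 0.00115
  Orbit: 0.3392 × 0.01 × 0.3 = 0.0010176
  MetroPost: 0.2488 × 0.05 × 0.072 = 0.00089568
Normalizing constant = 0.004052992.
Largest term belongs to Arrow, so Arrow is most probable.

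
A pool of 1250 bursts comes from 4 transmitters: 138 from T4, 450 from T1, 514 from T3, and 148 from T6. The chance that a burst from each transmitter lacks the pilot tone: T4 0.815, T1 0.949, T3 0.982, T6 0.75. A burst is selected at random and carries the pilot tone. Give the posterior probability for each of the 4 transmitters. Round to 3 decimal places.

T4 0.269, T1 0.242, T3 0.098, T6 0.391

Taking complements, P(pilot | each) = T4 0.185, T1 0.051, T3 0.018, T6 0.25.
Prior × likelihood for each hypothesis:
  T4: 0.1104 × 0.185 = 0.020424
  T1: 0.36 × 0.051 = 0.01836
  T3: 0.4112 × 0.018 = 0.0074016
  T6: 0.1184 × 0.25 = 0.0296
Sum = 0.0757856.
P(T4 | pilot) = 0.020424/0.0757856 ≈ 0.269
P(T1 | pilot) = 0.01836/0.0757856 ≈ 0.242
P(T3 | pilot) = 0.0074016/0.0757856 ≈ 0.098
P(T6 | pilot) = 0.0296/0.0757856 ≈ 0.391
(Check: 0.269+0.242+0.098+0.391 = 1.000.)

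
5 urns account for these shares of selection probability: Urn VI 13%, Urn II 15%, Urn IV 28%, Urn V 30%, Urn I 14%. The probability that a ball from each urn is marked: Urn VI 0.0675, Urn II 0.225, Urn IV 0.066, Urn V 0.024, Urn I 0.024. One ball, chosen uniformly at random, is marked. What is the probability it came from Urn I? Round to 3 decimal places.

0.047

By Bayes' rule, posterior ∝ prior × likelihood:
  Urn VI: 0.13 × 0.0675 = 0.008775
  Urn II: 0.15 × 0.225 = 0.03375
  Urn IV: 0.28 × 0.066 = 0.01848
  Urn V: 0.3 × 0.024 = 0.0072
  Urn I: 0.14 × 0.024 = 0.00336
Sum = 0.071565.
P(Urn I | evidence) = 0.00336 / 0.071565 ≈ 0.047.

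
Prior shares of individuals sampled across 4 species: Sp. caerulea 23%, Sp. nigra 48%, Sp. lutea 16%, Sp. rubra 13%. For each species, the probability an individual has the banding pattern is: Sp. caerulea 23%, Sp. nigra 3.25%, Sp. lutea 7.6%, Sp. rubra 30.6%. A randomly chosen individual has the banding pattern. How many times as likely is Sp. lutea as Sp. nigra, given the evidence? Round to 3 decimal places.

0.779

By Bayes' rule, posterior ∝ prior × likelihood:
  Sp. caerulea: 0.23 × 0.23 = 0.0529
  Sp. nigra: 0.48 × 0.0325 = 0.0156
  Sp. lutea: 0.16 × 0.076 = 0.01216
  Sp. rubra: 0.13 × 0.306 = 0.03978
Total = 0.12044.
The ratio is 0.01216 / 0.0156 (the normalizer cancels) = 0.779.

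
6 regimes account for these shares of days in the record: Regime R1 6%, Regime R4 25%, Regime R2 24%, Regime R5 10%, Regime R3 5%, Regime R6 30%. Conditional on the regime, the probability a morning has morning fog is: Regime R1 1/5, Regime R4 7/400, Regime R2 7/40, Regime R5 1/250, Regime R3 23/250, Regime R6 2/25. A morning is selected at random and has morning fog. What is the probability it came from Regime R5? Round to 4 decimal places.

Compute prior × likelihood for every hypothesis:
  Regime R1: 0.06 × 0.2 = 0.012
  Regime R4: 0.25 × 0.0175 = 0.004375
  Regime R2: 0.24 × 0.175 = 0.042
  Regime R5: 0.1 × 0.004 = 0.0004
  Regime R3: 0.05 × 0.092 = 0.0046
  Regime R6: 0.3 × 0.08 = 0.024
Normalizing constant = 0.087375.
P(Regime R5 | evidence) = 0.0004 / 0.087375 ≈ 0.0046.

0.0046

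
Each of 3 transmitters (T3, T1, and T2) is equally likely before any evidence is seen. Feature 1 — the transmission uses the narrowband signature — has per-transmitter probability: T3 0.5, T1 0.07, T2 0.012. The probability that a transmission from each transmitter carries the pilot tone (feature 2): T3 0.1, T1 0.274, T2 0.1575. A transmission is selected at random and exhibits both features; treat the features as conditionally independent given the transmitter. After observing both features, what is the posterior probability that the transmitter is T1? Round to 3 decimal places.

Since the prior is uniform, the posterior is proportional to the likelihood:
  T3: 0.5 × 0.1 = 0.05
  T1: 0.07 × 0.274 = 0.01918
  T2: 0.012 × 0.1575 = 0.00189
Normalizing constant = 0.07107.
P(T1 | evidence) = 0.01918 / 0.07107 ≈ 0.270.

0.270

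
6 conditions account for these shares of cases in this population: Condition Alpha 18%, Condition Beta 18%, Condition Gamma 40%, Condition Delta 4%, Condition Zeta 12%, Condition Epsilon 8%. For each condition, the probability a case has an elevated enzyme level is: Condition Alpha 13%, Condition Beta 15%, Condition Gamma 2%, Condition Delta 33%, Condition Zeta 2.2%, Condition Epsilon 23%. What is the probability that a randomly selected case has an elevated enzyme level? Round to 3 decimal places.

Unnormalized posteriors (prior × likelihood):
  Condition Alpha: 0.18 × 0.13 = 0.0234
  Condition Beta: 0.18 × 0.15 = 0.027
  Condition Gamma: 0.4 × 0.02 = 0.008
  Condition Delta: 0.04 × 0.33 = 0.0132
  Condition Zeta: 0.12 × 0.022 = 0.00264
  Condition Epsilon: 0.08 × 0.23 = 0.0184
P(elevated) = 0.0234 + 0.027 + 0.008 + 0.0132 + 0.00264 + 0.0184 = 0.09264 → 0.093.

0.093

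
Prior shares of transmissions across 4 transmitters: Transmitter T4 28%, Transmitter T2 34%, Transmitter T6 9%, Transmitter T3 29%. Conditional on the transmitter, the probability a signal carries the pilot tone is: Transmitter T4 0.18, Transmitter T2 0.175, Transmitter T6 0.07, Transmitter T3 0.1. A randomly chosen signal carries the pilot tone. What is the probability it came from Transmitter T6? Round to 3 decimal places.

0.043

Prior × likelihood for each hypothesis:
  Transmitter T4: 0.28 × 0.18 = 0.0504
  Transmitter T2: 0.34 × 0.175 = 0.0595
  Transmitter T6: 0.09 × 0.07 = 0.0063
  Transmitter T3: 0.29 × 0.1 = 0.029
Sum = 0.1452.
P(Transmitter T6 | evidence) = 0.0063 / 0.1452 ≈ 0.043.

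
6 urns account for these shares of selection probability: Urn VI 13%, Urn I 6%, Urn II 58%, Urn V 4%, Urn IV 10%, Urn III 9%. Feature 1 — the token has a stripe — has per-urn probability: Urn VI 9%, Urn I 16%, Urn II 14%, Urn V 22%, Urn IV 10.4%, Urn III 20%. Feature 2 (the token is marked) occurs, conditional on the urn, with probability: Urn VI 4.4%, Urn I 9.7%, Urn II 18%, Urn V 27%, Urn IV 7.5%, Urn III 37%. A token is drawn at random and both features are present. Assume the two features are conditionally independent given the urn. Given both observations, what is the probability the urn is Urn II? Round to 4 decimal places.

0.5648

Compute prior × likelihood for every hypothesis:
  Urn VI: 0.13 × 0.09 × 0.044 = 0.0005148
  Urn I: 0.06 × 0.16 × 0.097 = 0.0009312
  Urn II: 0.58 × 0.14 × 0.18 = 0.014616
  Urn V: 0.04 × 0.22 × 0.27 = 0.002376
  Urn IV: 0.1 × 0.104 × 0.075 = 0.00078
  Urn III: 0.09 × 0.2 × 0.37 = 0.00666
Sum = 0.025878.
P(Urn II | evidence) = 0.014616 / 0.025878 ≈ 0.5648.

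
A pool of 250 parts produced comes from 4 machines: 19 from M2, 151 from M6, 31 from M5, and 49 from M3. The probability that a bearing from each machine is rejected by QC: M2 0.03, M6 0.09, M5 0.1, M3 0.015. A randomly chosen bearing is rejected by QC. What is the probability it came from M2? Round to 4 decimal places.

0.0317

Unnormalized posteriors (prior × likelihood):
  M2: 0.076 × 0.03 = 0.00228
  M6: 0.604 × 0.09 = 0.05436
  M5: 0.124 × 0.1 = 0.0124
  M3: 0.196 × 0.015 = 0.00294
Normalizing constant = 0.07198.
P(M2 | evidence) = 0.00228 / 0.07198 ≈ 0.0317.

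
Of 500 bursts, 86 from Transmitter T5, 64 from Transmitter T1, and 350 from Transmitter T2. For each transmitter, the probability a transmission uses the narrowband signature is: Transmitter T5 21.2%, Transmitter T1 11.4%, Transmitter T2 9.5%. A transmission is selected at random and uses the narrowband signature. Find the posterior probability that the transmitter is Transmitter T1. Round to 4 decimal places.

0.1241

Prior × likelihood for each hypothesis:
  Transmitter T5: 0.172 × 0.212 = 0.036464
  Transmitter T1: 0.128 × 0.114 = 0.014592
  Transmitter T2: 0.7 × 0.095 = 0.0665
Total = 0.117556.
P(Transmitter T1 | evidence) = 0.014592 / 0.117556 ≈ 0.1241.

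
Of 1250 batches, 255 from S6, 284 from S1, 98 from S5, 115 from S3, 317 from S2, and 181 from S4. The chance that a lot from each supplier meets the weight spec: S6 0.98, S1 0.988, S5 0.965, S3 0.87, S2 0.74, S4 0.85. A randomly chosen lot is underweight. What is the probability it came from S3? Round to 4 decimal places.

Taking complements, P(underweight | each) = S6 0.02, S1 0.012, S5 0.035, S3 0.13, S2 0.26, S4 0.15.
Prior × likelihood for each hypothesis:
  S6: 0.204 × 0.02 = 0.00408
  S1: 0.2272 × 0.012 = 0.0027264
  S5: 0.0784 × 0.035 = 0.002744
  S3: 0.092 × 0.13 = 0.01196
  S2: 0.2536 × 0.26 = 0.065936
  S4: 0.1448 × 0.15 = 0.02172
Sum = 0.1091664.
P(S3 | evidence) = 0.01196 / 0.1091664 ≈ 0.1096.

0.1096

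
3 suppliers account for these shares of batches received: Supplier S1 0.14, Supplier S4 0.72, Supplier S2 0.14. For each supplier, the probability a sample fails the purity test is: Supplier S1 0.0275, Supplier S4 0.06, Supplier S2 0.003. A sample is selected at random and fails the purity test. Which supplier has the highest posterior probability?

Compute prior × likelihood for every hypothesis:
  Supplier S1: 0.14 × 0.0275 = 0.00385
  Supplier S4: 0.72 × 0.06 = 0.0432
  Supplier S2: 0.14 × 0.003 = 0.00042
Normalizing constant = 0.04747.
Largest term belongs to Supplier S4, so Supplier S4 is most probable.

Supplier S4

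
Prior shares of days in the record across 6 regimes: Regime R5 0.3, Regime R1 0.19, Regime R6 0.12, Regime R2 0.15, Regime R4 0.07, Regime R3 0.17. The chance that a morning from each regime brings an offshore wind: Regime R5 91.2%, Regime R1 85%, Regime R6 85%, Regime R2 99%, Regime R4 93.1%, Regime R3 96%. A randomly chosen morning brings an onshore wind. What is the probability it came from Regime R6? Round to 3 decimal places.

0.209

Taking complements, P(onshore | each) = Regime R5 0.088, Regime R1 0.15, Regime R6 0.15, Regime R2 0.01, Regime R4 0.069, Regime R3 0.04.
Prior × likelihood for each hypothesis:
  Regime R5: 0.3 × 0.088 = 0.0264
  Regime R1: 0.19 × 0.15 = 0.0285
  Regime R6: 0.12 × 0.15 = 0.018
  Regime R2: 0.15 × 0.01 = 0.0015
  Regime R4: 0.07 × 0.069 = 0.00483
  Regime R3: 0.17 × 0.04 = 0.0068
Total = 0.08603.
P(Regime R6 | evidence) = 0.018 / 0.08603 ≈ 0.209.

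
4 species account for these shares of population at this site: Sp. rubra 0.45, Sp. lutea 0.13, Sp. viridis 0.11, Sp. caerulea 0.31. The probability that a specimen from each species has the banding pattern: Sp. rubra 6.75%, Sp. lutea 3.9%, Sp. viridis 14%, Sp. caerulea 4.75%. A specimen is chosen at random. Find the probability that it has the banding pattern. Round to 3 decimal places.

By Bayes' rule, posterior ∝ prior × likelihood:
  Sp. rubra: 0.45 × 0.0675 = 0.030375
  Sp. lutea: 0.13 × 0.039 = 0.00507
  Sp. viridis: 0.11 × 0.14 = 0.0154
  Sp. caerulea: 0.31 × 0.0475 = 0.014725
P(banded) = 0.030375 + 0.00507 + 0.0154 + 0.014725 = 0.06557 → 0.066.

0.066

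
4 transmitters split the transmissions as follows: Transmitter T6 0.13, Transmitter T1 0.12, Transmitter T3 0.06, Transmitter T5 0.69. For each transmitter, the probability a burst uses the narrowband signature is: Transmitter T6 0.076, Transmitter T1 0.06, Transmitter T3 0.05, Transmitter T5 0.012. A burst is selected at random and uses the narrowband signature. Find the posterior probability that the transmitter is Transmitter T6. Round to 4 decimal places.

0.3484

Prior × likelihood for each hypothesis:
  Transmitter T6: 0.13 × 0.076 = 0.00988
  Transmitter T1: 0.12 × 0.06 = 0.0072
  Transmitter T3: 0.06 × 0.05 = 0.003
  Transmitter T5: 0.69 × 0.012 = 0.00828
Total = 0.02836.
P(Transmitter T6 | evidence) = 0.00988 / 0.02836 ≈ 0.3484.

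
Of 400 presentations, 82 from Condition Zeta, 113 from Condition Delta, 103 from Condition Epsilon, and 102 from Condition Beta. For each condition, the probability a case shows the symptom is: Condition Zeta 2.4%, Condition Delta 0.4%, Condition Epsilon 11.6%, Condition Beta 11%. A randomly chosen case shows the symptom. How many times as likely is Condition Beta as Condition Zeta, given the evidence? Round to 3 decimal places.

5.701

Prior × likelihood for each hypothesis:
  Condition Zeta: 0.205 × 0.024 = 0.00492
  Condition Delta: 0.2825 × 0.004 = 0.00113
  Condition Epsilon: 0.2575 × 0.116 = 0.02987
  Condition Beta: 0.255 × 0.11 = 0.02805
Total = 0.06397.
The ratio is 0.02805 / 0.00492 (the normalizer cancels) = 5.701.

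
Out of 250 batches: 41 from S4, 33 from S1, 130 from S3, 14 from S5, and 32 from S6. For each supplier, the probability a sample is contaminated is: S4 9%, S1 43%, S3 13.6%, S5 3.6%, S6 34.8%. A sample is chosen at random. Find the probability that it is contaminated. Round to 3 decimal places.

0.189

By Bayes' rule, posterior ∝ prior × likelihood:
  S4: 0.164 × 0.09 = 0.01476
  S1: 0.132 × 0.43 = 0.05676
  S3: 0.52 × 0.136 = 0.07072
  S5: 0.056 × 0.036 = 0.002016
  S6: 0.128 × 0.348 = 0.044544
P(contaminated) = 0.01476 + 0.05676 + 0.07072 + 0.002016 + 0.044544 = 0.1888 → 0.189.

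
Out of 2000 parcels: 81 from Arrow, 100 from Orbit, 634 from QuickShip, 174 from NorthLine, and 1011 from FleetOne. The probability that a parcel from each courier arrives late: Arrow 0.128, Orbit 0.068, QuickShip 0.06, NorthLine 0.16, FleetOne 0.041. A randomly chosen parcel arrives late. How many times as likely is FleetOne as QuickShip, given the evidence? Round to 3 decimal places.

1.090

Unnormalized posteriors (prior × likelihood):
  Arrow: 0.0405 × 0.128 = 0.005184
  Orbit: 0.05 × 0.068 = 0.0034
  QuickShip: 0.317 × 0.06 = 0.01902
  NorthLine: 0.087 × 0.16 = 0.01392
  FleetOne: 0.5055 × 0.041 = 0.0207255
Total = 0.0622495.
The ratio is 0.0207255 / 0.01902 (the normalizer cancels) = 1.090.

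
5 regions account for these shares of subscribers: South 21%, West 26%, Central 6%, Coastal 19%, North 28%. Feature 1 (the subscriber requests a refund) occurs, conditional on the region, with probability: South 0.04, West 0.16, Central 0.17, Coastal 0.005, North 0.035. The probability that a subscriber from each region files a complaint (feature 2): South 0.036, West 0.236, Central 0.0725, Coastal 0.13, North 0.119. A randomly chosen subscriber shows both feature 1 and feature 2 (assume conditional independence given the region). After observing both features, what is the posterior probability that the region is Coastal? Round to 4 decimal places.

0.0102

Compute prior × likelihood for every hypothesis:
  South: 0.21 × 0.04 × 0.036 = 0.0003024
  West: 0.26 × 0.16 × 0.236 = 0.0098176
  Central: 0.06 × 0.17 × 0.0725 = 0.0007395
  Coastal: 0.19 × 0.005 × 0.13 = 0.0001235
  North: 0.28 × 0.035 × 0.119 = 0.0011662
Sum = 0.0121492.
P(Coastal | evidence) = 0.0001235 / 0.0121492 ≈ 0.0102.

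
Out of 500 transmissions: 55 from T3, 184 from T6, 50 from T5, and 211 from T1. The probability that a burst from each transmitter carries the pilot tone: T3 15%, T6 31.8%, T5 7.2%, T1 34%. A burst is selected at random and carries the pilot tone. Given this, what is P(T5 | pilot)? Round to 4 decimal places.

Unnormalized posteriors (prior × likelihood):
  T3: 0.11 × 0.15 = 0.0165
  T6: 0.368 × 0.318 = 0.117024
  T5: 0.1 × 0.072 = 0.0072
  T1: 0.422 × 0.34 = 0.14348
Total = 0.284204.
P(T5 | evidence) = 0.0072 / 0.284204 ≈ 0.0253.

0.0253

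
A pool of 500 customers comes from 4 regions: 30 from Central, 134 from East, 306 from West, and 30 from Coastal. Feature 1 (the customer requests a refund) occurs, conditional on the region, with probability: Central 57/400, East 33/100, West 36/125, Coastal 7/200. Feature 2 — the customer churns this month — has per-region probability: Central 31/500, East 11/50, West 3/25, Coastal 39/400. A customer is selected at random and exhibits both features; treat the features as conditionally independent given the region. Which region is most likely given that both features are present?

Compute prior × likelihood for every hypothesis:
  Central: 0.06 × 0.1425 × 0.062 = 0.0005301
  East: 0.268 × 0.33 × 0.22 = 0.0194568
  West: 0.612 × 0.288 × 0.12 = 0.02115072
  Coastal: 0.06 × 0.035 × 0.0975 = 0.00020475
Normalizing constant = 0.04134237.
Largest term belongs to West, so West is most probable.

West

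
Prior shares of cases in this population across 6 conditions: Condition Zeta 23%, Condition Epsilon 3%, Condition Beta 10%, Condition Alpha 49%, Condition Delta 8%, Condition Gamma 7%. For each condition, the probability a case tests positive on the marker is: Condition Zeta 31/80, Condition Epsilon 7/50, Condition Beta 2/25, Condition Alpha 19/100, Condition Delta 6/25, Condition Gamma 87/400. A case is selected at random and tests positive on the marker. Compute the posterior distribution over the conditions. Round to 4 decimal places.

Prior × likelihood for each hypothesis:
  Condition Zeta: 0.23 × 0.3875 = 0.089125
  Condition Epsilon: 0.03 × 0.14 = 0.0042
  Condition Beta: 0.1 × 0.08 = 0.008
  Condition Alpha: 0.49 × 0.19 = 0.0931
  Condition Delta: 0.08 × 0.24 = 0.0192
  Condition Gamma: 0.07 × 0.2175 = 0.015225
Sum = 0.22885.
P(Condition Zeta | marker-positive) = 0.089125/0.22885 ≈ 0.3894
P(Condition Epsilon | marker-positive) = 0.0042/0.22885 ≈ 0.0184
P(Condition Beta | marker-positive) = 0.008/0.22885 ≈ 0.0350
P(Condition Alpha | marker-positive) = 0.0931/0.22885 ≈ 0.4068
P(Condition Delta | marker-positive) = 0.0192/0.22885 ≈ 0.0839
P(Condition Gamma | marker-positive) = 0.015225/0.22885 ≈ 0.0665
(Check: 0.3894+0.0184+0.0350+0.4068+0.0839+0.0665 = 1.0000.)

Condition Zeta 0.3894, Condition Epsilon 0.0184, Condition Beta 0.0350, Condition Alpha 0.4068, Condition Delta 0.0839, Condition Gamma 0.0665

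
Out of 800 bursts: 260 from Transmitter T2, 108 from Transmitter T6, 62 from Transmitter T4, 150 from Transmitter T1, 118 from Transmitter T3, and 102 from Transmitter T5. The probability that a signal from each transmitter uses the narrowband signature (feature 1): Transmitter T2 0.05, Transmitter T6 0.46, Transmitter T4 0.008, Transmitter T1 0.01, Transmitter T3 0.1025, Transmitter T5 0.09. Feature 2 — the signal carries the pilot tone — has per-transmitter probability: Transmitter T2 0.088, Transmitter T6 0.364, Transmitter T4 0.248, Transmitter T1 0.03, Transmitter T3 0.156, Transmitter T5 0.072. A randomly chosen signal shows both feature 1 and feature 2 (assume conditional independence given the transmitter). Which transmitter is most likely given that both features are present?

Transmitter T6

By Bayes' rule, posterior ∝ prior × likelihood:
  Transmitter T2: 0.325 × 0.05 × 0.088 = 0.00143
  Transmitter T6: 0.135 × 0.46 × 0.364 = 0.0226044
  Transmitter T4: 0.0775 × 0.008 × 0.248 = 0.00015376
  Transmitter T1: 0.1875 × 0.01 × 0.03 = 0.00005625
  Transmitter T3: 0.1475 × 0.1025 × 0.156 = 0.002358525
  Transmitter T5: 0.1275 × 0.09 × 0.072 = 0.0008262
Sum = 0.027429135.
Largest term belongs to Transmitter T6, so Transmitter T6 is most probable.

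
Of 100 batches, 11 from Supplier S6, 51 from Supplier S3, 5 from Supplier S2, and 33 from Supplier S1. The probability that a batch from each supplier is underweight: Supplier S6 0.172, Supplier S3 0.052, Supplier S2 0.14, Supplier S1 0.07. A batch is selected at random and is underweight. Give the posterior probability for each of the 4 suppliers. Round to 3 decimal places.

Supplier S6 0.250, Supplier S3 0.351, Supplier S2 0.093, Supplier S1 0.306

By Bayes' rule, posterior ∝ prior × likelihood:
  Supplier S6: 0.11 × 0.172 = 0.01892
  Supplier S3: 0.51 × 0.052 = 0.02652
  Supplier S2: 0.05 × 0.14 = 0.007
  Supplier S1: 0.33 × 0.07 = 0.0231
Normalizing constant = 0.07554.
P(Supplier S6 | underweight) = 0.01892/0.07554 ≈ 0.250
P(Supplier S3 | underweight) = 0.02652/0.07554 ≈ 0.351
P(Supplier S2 | underweight) = 0.007/0.07554 ≈ 0.093
P(Supplier S1 | underweight) = 0.0231/0.07554 ≈ 0.306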